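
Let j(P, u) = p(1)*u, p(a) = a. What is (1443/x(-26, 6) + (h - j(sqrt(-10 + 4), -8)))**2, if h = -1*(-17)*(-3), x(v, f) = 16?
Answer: 570025/256 ≈ 2226.7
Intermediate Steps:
j(P, u) = u (j(P, u) = 1*u = u)
h = -51 (h = 17*(-3) = -51)
(1443/x(-26, 6) + (h - j(sqrt(-10 + 4), -8)))**2 = (1443/16 + (-51 - 1*(-8)))**2 = (1443*(1/16) + (-51 + 8))**2 = (1443/16 - 43)**2 = (755/16)**2 = 570025/256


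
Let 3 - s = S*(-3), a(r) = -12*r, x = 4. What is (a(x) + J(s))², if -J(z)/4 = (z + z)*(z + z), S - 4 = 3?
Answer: 85821696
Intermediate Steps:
S = 7 (S = 4 + 3 = 7)
s = 24 (s = 3 - 7*(-3) = 3 - 1*(-21) = 3 + 21 = 24)
J(z) = -16*z² (J(z) = -4*(z + z)*(z + z) = -4*2*z*2*z = -16*z²)
(a(x) + J(s))² = (-12*4 - 16*24²)² = (-48 - 16*576)² = (-48 - 9216)² = (-9264)² = 85821696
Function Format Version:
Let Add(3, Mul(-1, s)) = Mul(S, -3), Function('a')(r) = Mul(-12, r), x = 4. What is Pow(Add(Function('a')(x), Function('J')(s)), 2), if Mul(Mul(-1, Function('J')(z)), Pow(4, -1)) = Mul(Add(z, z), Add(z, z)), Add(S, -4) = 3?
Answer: 85821696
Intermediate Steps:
S = 7 (S = Add(4, 3) = 7)
s = 24 (s = Add(3, Mul(-1, Mul(7, -3))) = Add(3, Mul(-1, -21)) = Add(3, 21) = 24)
Function('J')(z) = Mul(-16, Pow(z, 2)) (Function('J')(z) = Mul(-4, Mul(Add(z, z), Add(z, z))) = Mul(-4, Mul(Mul(2, z), Mul(2, z))) = Mul(-4, Mul(4, Pow(z, 2))) = Mul(-16, Pow(z, 2)))
Pow(Add(Function('a')(x), Function('J')(s)), 2) = Pow(Add(Mul(-12, 4), Mul(-16, Pow(24, 2))), 2) = Pow(Add(-48, Mul(-16, 576)), 2) = Pow(Add(-48, -9216), 2) = Pow(-9264, 2) = 85821696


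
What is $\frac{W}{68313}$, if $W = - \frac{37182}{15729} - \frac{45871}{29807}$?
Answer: $- \frac{609929611}{10675825913613} \approx -5.7132 \cdot 10^{-5}$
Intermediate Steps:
$W = - \frac{609929611}{156278101}$ ($W = \left(-37182\right) \frac{1}{15729} - \frac{45871}{29807} = - \frac{12394}{5243} - \frac{45871}{29807} = - \frac{609929611}{156278101} \approx -3.9028$)
$\frac{W}{68313} = - \frac{609929611}{156278101 \cdot 68313} = \left(- \frac{609929611}{156278101}\right) \frac{1}{68313} = - \frac{609929611}{10675825913613}$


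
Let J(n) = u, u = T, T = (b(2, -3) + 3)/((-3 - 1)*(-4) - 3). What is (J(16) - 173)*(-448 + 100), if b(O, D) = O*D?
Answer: 783696/13 ≈ 60284.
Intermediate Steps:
b(O, D) = D*O
T = -3/13 (T = (-3*2 + 3)/((-3 - 1)*(-4) - 3) = (-6 + 3)/(-4*(-4) - 3) = -3/(16 - 3) = -3/13 ≈ -0.23077)
u = -3/13 ≈ -0.23077
J(n) = -3/13
(J(16) - 173)*(-448 + 100) = (-3/13 - 173)*(-448 + 100) = -2252/13*(-348) = 783696/13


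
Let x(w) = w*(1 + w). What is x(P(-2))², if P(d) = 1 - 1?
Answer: 0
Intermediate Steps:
P(d) = 0
x(P(-2))² = (0*(1 + 0))² = (0*1)² = 0² = 0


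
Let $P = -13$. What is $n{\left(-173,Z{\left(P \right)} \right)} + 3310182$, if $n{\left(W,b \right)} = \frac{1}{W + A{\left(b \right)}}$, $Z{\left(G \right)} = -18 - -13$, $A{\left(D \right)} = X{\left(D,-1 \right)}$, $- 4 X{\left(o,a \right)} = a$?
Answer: $\frac{2287335758}{691} \approx 3.3102 \cdot 10^{6}$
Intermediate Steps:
$X{\left(o,a \right)} = - \frac{a}{4}$
$A{\left(D \right)} = \frac{1}{4}$ ($A{\left(D \right)} = \left(- \frac{1}{4}\right) \left(-1\right) = \frac{1}{4}$)
$Z{\left(G \right)} = -5$ ($Z{\left(G \right)} = -18 + 13 = -5$)
$n{\left(W,b \right)} = \frac{1}{\frac{1}{4} + W}$ ($n{\left(W,b \right)} = \frac{1}{W + \frac{1}{4}} = \frac{1}{\frac{1}{4} + W}$)
$n{\left(-173,Z{\left(P \right)} \right)} + 3310182 = \frac{4}{1 + 4 \left(-173\right)} + 3310182 = \frac{4}{1 - 692} + 3310182 = \frac{4}{-691} + 3310182 = 4 \left(- \frac{1}{691}\right) + 3310182 = - \frac{4}{691} + 3310182 = \frac{2287335758}{691}$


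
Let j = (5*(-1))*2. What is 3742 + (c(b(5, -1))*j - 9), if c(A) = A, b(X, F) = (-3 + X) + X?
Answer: 3663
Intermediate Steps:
b(X, F) = -3 + 2*X
j = -10 (j = -5*2 = -10)
3742 + (c(b(5, -1))*j - 9) = 3742 + ((-3 + 2*5)*(-10) - 9) = 3742 + ((-3 + 10)*(-10) - 9) = 3742 + (7*(-10) - 9) = 3742 + (-70 - 9) = 3742 - 79 = 3663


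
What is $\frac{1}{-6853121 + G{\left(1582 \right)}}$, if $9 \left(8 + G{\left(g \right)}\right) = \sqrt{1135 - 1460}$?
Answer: $- \frac{555103449}{3804195544342246} - \frac{45 i \sqrt{13}}{3804195544342246} \approx -1.4592 \cdot 10^{-7} - 4.265 \cdot 10^{-14} i$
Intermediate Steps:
$G{\left(g \right)} = -8 + \frac{5 i \sqrt{13}}{9}$ ($G{\left(g \right)} = -8 + \frac{\sqrt{1135 - 1460}}{9} = -8 + \frac{\sqrt{-325}}{9} = -8 + \frac{5 i \sqrt{13}}{9}$)
$\frac{1}{-6853121 + G{\left(1582 \right)}} = \frac{1}{-6853121 - \left(8 - \frac{5 i \sqrt{13}}{9}\right)} = \frac{1}{-6853129 + \frac{5 i \sqrt{13}}{9}}$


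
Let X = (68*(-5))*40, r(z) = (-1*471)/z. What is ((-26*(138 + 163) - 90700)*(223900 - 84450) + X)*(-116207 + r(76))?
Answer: 1596707076432275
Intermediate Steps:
r(z) = -471/z
X = -13600 (X = -340*40 = -13600)
((-26*(138 + 163) - 90700)*(223900 - 84450) + X)*(-116207 + r(76)) = ((-26*(138 + 163) - 90700)*(223900 - 84450) - 13600)*(-116207 - 471/76) = ((-26*301 - 90700)*139450 - 13600)*(-116207 - 471*1/76) = ((-7826 - 90700)*139450 - 13600)*(-116207 - 471/76) = (-98526*139450 - 13600)*(-8832203/76) = (-13739450700 - 13600)*(-8832203/76) = -13739464300*(-8832203/76) = 1596707076432275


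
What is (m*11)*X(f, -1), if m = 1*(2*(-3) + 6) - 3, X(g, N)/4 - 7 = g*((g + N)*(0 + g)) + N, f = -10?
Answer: 144408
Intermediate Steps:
X(g, N) = 28 + 4*N + 4*g²*(N + g) (X(g, N) = 28 + 4*(g*((g + N)*(0 + g)) + N) = 28 + 4*(g*((N + g)*g) + N) = 28 + 4*(g*(g*(N + g)) + N) = 28 + 4*(g²*(N + g) + N) = 28 + 4*(N + g²*(N + g)) = 28 + (4*N + 4*g²*(N + g)) = 28 + 4*N + 4*g²*(N + g))
m = -3 (m = 1*(-6 + 6) - 3 = 1*0 - 3 = 0 - 3 = -3)
(m*11)*X(f, -1) = (-3*11)*(28 + 4*(-1) + 4*(-10)³ + 4*(-1)*(-10)²) = -33*(28 - 4 + 4*(-1000) + 4*(-1)*100) = -33*(28 - 4 - 4000 - 400) = -33*(-4376) = 144408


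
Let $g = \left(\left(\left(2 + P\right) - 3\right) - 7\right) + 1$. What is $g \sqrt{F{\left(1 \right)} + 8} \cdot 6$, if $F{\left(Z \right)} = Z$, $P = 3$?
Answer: $-72$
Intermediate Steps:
$g = -4$ ($g = \left(\left(\left(2 + 3\right) - 3\right) - 7\right) + 1 = \left(\left(5 - 3\right) - 7\right) + 1 = \left(2 - 7\right) + 1 = -5 + 1 = -4$)
$g \sqrt{F{\left(1 \right)} + 8} \cdot 6 = - 4 \sqrt{1 + 8} \cdot 6 = - 4 \sqrt{9} \cdot 6 = \left(-4\right) 3 \cdot 6 = \left(-12\right) 6 = -72$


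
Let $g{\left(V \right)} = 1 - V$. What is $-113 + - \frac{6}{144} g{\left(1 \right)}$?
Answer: $-113$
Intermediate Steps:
$-113 + - \frac{6}{144} g{\left(1 \right)} = -113 + - \frac{6}{144} \left(1 - 1\right) = -113 + \left(-6\right) \frac{1}{144} \left(1 - 1\right) = -113 - 0 = -113 + 0 = -113$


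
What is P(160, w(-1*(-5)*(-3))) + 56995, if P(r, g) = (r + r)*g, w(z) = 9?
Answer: 59875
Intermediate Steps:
P(r, g) = 2*g*r (P(r, g) = (2*r)*g = 2*g*r)
P(160, w(-1*(-5)*(-3))) + 56995 = 2*9*160 + 56995 = 2880 + 56995 = 59875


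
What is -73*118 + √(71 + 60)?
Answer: -8614 + √131 ≈ -8602.6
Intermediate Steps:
-73*118 + √(71 + 60) = -8614 + √131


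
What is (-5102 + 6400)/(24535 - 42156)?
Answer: -1298/17621 ≈ -0.073662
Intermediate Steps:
(-5102 + 6400)/(24535 - 42156) = 1298/(-17621) = 1298*(-1/17621) = -1298/17621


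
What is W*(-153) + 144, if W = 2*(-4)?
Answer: 1368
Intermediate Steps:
W = -8
W*(-153) + 144 = -8*(-153) + 144 = 1224 + 144 = 1368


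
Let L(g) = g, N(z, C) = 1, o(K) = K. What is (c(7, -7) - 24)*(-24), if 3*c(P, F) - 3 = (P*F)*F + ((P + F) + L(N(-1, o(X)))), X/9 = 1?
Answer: -2200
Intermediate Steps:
X = 9 (X = 9*1 = 9)
c(P, F) = 4/3 + F/3 + P/3 + P*F²/3 (c(P, F) = 1 + ((P*F)*F + ((P + F) + 1))/3 = 1 + ((F*P)*F + ((F + P) + 1))/3 = 1 + (P*F² + (1 + F + P))/3 = 1 + (1 + F + P + P*F²)/3 = 1 + (⅓ + F/3 + P/3 + P*F²/3) = 4/3 + F/3 + P/3 + P*F²/3)
(c(7, -7) - 24)*(-24) = ((4/3 + (⅓)*(-7) + (⅓)*7 + (⅓)*7*(-7)²) - 24)*(-24) = ((4/3 - 7/3 + 7/3 + (⅓)*7*49) - 24)*(-24) = ((4/3 - 7/3 + 7/3 + 343/3) - 24)*(-24) = (347/3 - 24)*(-24) = (275/3)*(-24) = -2200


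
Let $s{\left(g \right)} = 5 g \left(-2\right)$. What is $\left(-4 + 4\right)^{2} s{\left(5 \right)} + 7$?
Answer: $7$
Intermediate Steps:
$s{\left(g \right)} = - 10 g$
$\left(-4 + 4\right)^{2} s{\left(5 \right)} + 7 = \left(-4 + 4\right)^{2} \left(\left(-10\right) 5\right) + 7 = 0^{2} \left(-50\right) + 7 = 0 \left(-50\right) + 7 = 0 + 7 = 7$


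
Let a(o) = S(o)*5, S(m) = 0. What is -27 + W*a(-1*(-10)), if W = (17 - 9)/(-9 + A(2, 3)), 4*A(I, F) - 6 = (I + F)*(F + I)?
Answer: -27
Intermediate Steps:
A(I, F) = 3/2 + (F + I)²/4 (A(I, F) = 3/2 + ((I + F)*(F + I))/4 = 3/2 + ((F + I)*(F + I))/4 = 3/2 + (F + I)²/4)
W = -32/5 (W = (17 - 9)/(-9 + (3/2 + (3 + 2)²/4)) = 8/(-9 + (3/2 + (¼)*5²)) = 8/(-9 + (3/2 + (¼)*25)) = 8/(-9 + (3/2 + 25/4)) = 8/(-9 + 31/4) = 8/(-5/4) = 8*(-⅘) = -32/5 ≈ -6.4000)
a(o) = 0 (a(o) = 0*5 = 0)
-27 + W*a(-1*(-10)) = -27 - 32/5*0 = -27 + 0 = -27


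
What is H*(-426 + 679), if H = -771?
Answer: -195063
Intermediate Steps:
H*(-426 + 679) = -771*(-426 + 679) = -771*253 = -195063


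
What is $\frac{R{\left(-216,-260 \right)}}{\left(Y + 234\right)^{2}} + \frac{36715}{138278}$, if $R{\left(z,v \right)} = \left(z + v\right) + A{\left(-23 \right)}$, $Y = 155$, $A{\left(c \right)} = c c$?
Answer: $\frac{794725607}{2989195034} \approx 0.26587$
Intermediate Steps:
$A{\left(c \right)} = c^{2}$
$R{\left(z,v \right)} = 529 + v + z$ ($R{\left(z,v \right)} = \left(z + v\right) + \left(-23\right)^{2} = \left(v + z\right) + 529 = 529 + v + z$)
$\frac{R{\left(-216,-260 \right)}}{\left(Y + 234\right)^{2}} + \frac{36715}{138278} = \frac{529 - 260 - 216}{\left(155 + 234\right)^{2}} + \frac{36715}{138278} = \frac{53}{389^{2}} + 36715 \cdot \frac{1}{138278} = \frac{53}{151321} + \frac{5245}{19754} = \frac{794725607}{2989195034}$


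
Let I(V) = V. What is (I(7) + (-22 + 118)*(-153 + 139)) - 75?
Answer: -1412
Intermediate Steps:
(I(7) + (-22 + 118)*(-153 + 139)) - 75 = (7 + (-22 + 118)*(-153 + 139)) - 75 = (7 + 96*(-14)) - 75 = (7 - 1344) - 75 = -1337 - 75 = -1412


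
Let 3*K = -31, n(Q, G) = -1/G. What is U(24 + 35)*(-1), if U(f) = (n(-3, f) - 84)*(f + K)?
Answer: 723722/177 ≈ 4088.8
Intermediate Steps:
K = -31/3 (K = (⅓)*(-31) = -31/3 ≈ -10.333)
U(f) = (-84 - 1/f)*(-31/3 + f) (U(f) = (-1/f - 84)*(f - 31/3) = (-84 - 1/f)*(-31/3 + f))
U(24 + 35)*(-1) = (867 - 84*(24 + 35) + 31/(3*(24 + 35)))*(-1) = (867 - 84*59 + (31/3)/59)*(-1) = (867 - 4956 + (31/3)*(1/59))*(-1) = (867 - 4956 + 31/177)*(-1) = -723722/177*(-1) = 723722/177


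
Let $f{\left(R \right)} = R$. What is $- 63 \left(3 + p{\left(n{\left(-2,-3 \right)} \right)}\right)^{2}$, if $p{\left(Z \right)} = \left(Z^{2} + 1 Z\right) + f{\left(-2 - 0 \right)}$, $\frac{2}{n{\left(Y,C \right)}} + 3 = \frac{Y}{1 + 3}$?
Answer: $- \frac{12321}{343} \approx -35.921$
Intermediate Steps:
$n{\left(Y,C \right)} = \frac{2}{-3 + \frac{Y}{4}}$ ($n{\left(Y,C \right)} = \frac{2}{-3 + \frac{Y}{1 + 3}} = \frac{2}{-3 + \frac{Y}{4}}$)
$p{\left(Z \right)} = -2 + Z + Z^{2}$ ($p{\left(Z \right)} = \left(Z^{2} + 1 Z\right) - 2 = \left(Z^{2} + Z\right) + \left(-2 + 0\right) = \left(Z + Z^{2}\right) - 2 = -2 + Z + Z^{2}$)
$- 63 \left(3 + p{\left(n{\left(-2,-3 \right)} \right)}\right)^{2} = - 63 \left(3 + \left(-2 + \frac{8}{-12 - 2} + \left(\frac{8}{-12 - 2}\right)^{2}\right)\right)^{2} = - 63 \left(3 + \left(-2 + \frac{8}{-14} + \left(\frac{8}{-14}\right)^{2}\right)\right)^{2} = - 63 \left(3 + \left(-2 + 8 \left(- \frac{1}{14}\right) + \left(8 \left(- \frac{1}{14}\right)\right)^{2}\right)\right)^{2} = - 63 \left(3 - \left(\frac{18}{7} - \frac{16}{49}\right)\right)^{2} = - 63 \left(3 - \frac{110}{49}\right)^{2} = - 63 \left(\frac{37}{49}\right)^{2} = \left(-63\right) \frac{1369}{2401} = - \frac{12321}{343}$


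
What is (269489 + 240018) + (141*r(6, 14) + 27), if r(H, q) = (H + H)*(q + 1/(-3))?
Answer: 532658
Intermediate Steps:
r(H, q) = 2*H*(-⅓ + q) (r(H, q) = (2*H)*(q - ⅓) = (2*H)*(-⅓ + q) = 2*H*(-⅓ + q))
(269489 + 240018) + (141*r(6, 14) + 27) = (269489 + 240018) + (141*((⅔)*6*(-1 + 3*14)) + 27) = 509507 + (141*((⅔)*6*(-1 + 42)) + 27) = 509507 + (141*((⅔)*6*41) + 27) = 509507 + (141*164 + 27) = 509507 + (23124 + 27) = 509507 + 23151 = 532658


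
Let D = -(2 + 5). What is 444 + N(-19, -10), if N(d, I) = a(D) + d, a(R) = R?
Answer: 418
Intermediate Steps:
D = -7 (D = -1*7 = -7)
N(d, I) = -7 + d
444 + N(-19, -10) = 444 + (-7 - 19) = 444 - 26 = 418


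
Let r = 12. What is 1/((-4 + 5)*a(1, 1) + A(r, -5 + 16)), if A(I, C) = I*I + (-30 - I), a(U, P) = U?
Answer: 1/103 ≈ 0.0097087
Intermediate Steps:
A(I, C) = -30 + I² - I (A(I, C) = I² + (-30 - I) = -30 + I² - I)
1/((-4 + 5)*a(1, 1) + A(r, -5 + 16)) = 1/((-4 + 5)*1 + (-30 + 12² - 1*12)) = 1/(1*1 + (-30 + 144 - 12)) = 1/(1 + 102) = 1/103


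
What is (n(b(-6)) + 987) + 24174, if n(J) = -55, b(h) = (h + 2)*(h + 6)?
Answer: 25106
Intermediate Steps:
b(h) = (2 + h)*(6 + h)
(n(b(-6)) + 987) + 24174 = (-55 + 987) + 24174 = 932 + 24174 = 25106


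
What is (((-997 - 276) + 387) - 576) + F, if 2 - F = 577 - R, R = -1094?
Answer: -3131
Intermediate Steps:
F = -1669 (F = 2 - (577 - 1*(-1094)) = 2 - (577 + 1094) = 2 - 1*1671 = 2 - 1671 = -1669)
(((-997 - 276) + 387) - 576) + F = (((-997 - 276) + 387) - 576) - 1669 = ((-1273 + 387) - 576) - 1669 = (-886 - 576) - 1669 = -1462 - 1669 = -3131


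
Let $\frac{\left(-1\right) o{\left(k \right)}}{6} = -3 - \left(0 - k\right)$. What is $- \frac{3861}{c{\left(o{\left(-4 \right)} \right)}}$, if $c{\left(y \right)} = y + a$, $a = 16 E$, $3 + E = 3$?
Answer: $- \frac{1287}{14} \approx -91.929$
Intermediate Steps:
$E = 0$ ($E = -3 + 3 = 0$)
$a = 0$ ($a = 16 \cdot 0 = 0$)
$o{\left(k \right)} = 18 - 6 k$ ($o{\left(k \right)} = - 6 \left(-3 - \left(0 - k\right)\right) = - 6 \left(-3 - - k\right) = - 6 \left(-3 + k\right) = 18 - 6 k$)
$c{\left(y \right)} = y$ ($c{\left(y \right)} = y + 0 = y$)
$- \frac{3861}{c{\left(o{\left(-4 \right)} \right)}} = - \frac{3861}{18 - -24} = - \frac{3861}{18 + 24} = - \frac{3861}{42} = \left(-3861\right) \frac{1}{42} = - \frac{1287}{14}$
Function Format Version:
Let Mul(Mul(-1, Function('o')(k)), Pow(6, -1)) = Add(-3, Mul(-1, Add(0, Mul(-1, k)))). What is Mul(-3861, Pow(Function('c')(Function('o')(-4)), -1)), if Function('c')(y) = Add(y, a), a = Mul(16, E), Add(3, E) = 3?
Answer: Rational(-1287, 14) ≈ -91.929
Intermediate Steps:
E = 0 (E = Add(-3, 3) = 0)
a = 0 (a = Mul(16, 0) = 0)
Function('o')(k) = Add(18, Mul(-6, k)) (Function('o')(k) = Mul(-6, Add(-3, Mul(-1, Add(0, Mul(-1, k))))) = Mul(-6, Add(-3, Mul(-1, Mul(-1, k)))) = Mul(-6, Add(-3, k)) = Add(18, Mul(-6, k)))
Function('c')(y) = y (Function('c')(y) = Add(y, 0) = y)
Mul(-3861, Pow(Function('c')(Function('o')(-4)), -1)) = Mul(-3861, Pow(Add(18, Mul(-6, -4)), -1)) = Mul(-3861, Pow(Add(18, 24), -1)) = Mul(-3861, Pow(42, -1)) = Mul(-3861, Rational(1, 42)) = Rational(-1287, 14)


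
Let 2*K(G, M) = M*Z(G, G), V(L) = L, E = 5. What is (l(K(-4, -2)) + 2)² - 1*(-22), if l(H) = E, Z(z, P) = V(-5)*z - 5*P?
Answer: 71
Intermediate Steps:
Z(z, P) = -5*P - 5*z (Z(z, P) = -5*z - 5*P = -5*P - 5*z)
K(G, M) = -5*G*M (K(G, M) = (M*(-5*G - 5*G))/2 = (M*(-10*G))/2 = (-10*G*M)/2 = -5*G*M)
l(H) = 5
(l(K(-4, -2)) + 2)² - 1*(-22) = (5 + 2)² - 1*(-22) = 7² + 22 = 49 + 22 = 71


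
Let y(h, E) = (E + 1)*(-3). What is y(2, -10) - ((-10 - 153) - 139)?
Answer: 329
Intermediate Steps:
y(h, E) = -3 - 3*E (y(h, E) = (1 + E)*(-3) = -3 - 3*E)
y(2, -10) - ((-10 - 153) - 139) = (-3 - 3*(-10)) - ((-10 - 153) - 139) = (-3 + 30) - (-163 - 139) = 27 - 1*(-302) = 27 + 302 = 329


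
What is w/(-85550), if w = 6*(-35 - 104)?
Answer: 417/42775 ≈ 0.0097487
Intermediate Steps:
w = -834 (w = 6*(-139) = -834)
w/(-85550) = -834/(-85550) = -834*(-1/85550) = 417/42775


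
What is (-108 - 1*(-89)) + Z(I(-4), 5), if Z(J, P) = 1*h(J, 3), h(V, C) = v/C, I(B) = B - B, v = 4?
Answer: -53/3 ≈ -17.667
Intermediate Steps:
I(B) = 0
h(V, C) = 4/C
Z(J, P) = 4/3 (Z(J, P) = 1*(4/3) = 4/3)
(-108 - 1*(-89)) + Z(I(-4), 5) = (-108 - 1*(-89)) + 4/3 = (-108 + 89) + 4/3 = -19 + 4/3 = -53/3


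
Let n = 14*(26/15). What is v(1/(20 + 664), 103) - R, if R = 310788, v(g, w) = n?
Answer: -4661456/15 ≈ -3.1076e+5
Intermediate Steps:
n = 364/15 (n = 14*(26*(1/15)) = 14*(26/15) = 364/15 ≈ 24.267)
v(g, w) = 364/15
v(1/(20 + 664), 103) - R = 364/15 - 1*310788 = 364/15 - 310788 = -4661456/15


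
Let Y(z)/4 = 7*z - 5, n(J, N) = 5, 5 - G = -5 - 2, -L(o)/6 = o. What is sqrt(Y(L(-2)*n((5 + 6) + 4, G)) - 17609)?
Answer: I*sqrt(15949) ≈ 126.29*I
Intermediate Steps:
L(o) = -6*o
G = 12 (G = 5 - (-5 - 2) = 5 - 1*(-7) = 5 + 7 = 12)
Y(z) = -20 + 28*z (Y(z) = 4*(7*z - 5) = 4*(-5 + 7*z) = -20 + 28*z)
sqrt(Y(L(-2)*n((5 + 6) + 4, G)) - 17609) = sqrt((-20 + 28*(-6*(-2)*5)) - 17609) = sqrt((-20 + 28*(12*5)) - 17609) = sqrt((-20 + 28*60) - 17609) = sqrt((-20 + 1680) - 17609) = sqrt(1660 - 17609) = sqrt(-15949) = I*sqrt(15949)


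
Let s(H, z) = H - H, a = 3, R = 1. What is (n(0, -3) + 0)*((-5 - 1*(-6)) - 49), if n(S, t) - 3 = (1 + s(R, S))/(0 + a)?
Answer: -160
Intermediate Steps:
s(H, z) = 0
n(S, t) = 10/3 (n(S, t) = 3 + (1 + 0)/(0 + 3) = 3 + 1/3 = 10/3)
(n(0, -3) + 0)*((-5 - 1*(-6)) - 49) = (10/3 + 0)*((-5 - 1*(-6)) - 49) = 10*((-5 + 6) - 49)/3 = 10*(1 - 49)/3 = (10/3)*(-48) = -160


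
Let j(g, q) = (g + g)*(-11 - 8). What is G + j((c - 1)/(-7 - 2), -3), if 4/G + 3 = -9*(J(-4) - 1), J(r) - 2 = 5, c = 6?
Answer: 3598/171 ≈ 21.041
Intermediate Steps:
J(r) = 7 (J(r) = 2 + 5 = 7)
j(g, q) = -38*g (j(g, q) = (2*g)*(-19) = -38*g)
G = -4/57 (G = 4/(-3 - 9*(7 - 1)) = 4/(-3 - 9*6) = 4/(-3 - 54) = 4/(-57) = 4*(-1/57) = -4/57 ≈ -0.070175)
G + j((c - 1)/(-7 - 2), -3) = -4/57 - 38*(6 - 1)/(-7 - 2) = -4/57 - 190/(-9) = -4/57 - 190*(-1)/9 = -4/57 - 38*(-5/9) = -4/57 + 190/9 = 3598/171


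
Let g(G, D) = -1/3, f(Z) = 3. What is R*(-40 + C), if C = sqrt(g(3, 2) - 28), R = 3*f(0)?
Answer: -360 + 3*I*sqrt(255) ≈ -360.0 + 47.906*I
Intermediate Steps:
R = 9 (R = 3*3 = 9)
g(G, D) = -1/3 (g(G, D) = -1*1/3 = -1/3)
C = I*sqrt(255)/3 (C = sqrt(-1/3 - 28) = sqrt(-85/3) = I*sqrt(255)/3 ≈ 5.3229*I)
R*(-40 + C) = 9*(-40 + I*sqrt(255)/3) = -360 + 3*I*sqrt(255)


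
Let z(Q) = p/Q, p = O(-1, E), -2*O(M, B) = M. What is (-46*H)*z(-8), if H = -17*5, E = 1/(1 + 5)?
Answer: -1955/8 ≈ -244.38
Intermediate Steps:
E = ⅙ (E = 1/6 = ⅙ ≈ 0.16667)
O(M, B) = -M/2
p = ½ (p = -½*(-1) = ½ ≈ 0.50000)
z(Q) = 1/(2*Q)
H = -85
(-46*H)*z(-8) = (-46*(-85))*((½)/(-8)) = 3910*((½)*(-⅛)) = 3910*(-1/16) = -1955/8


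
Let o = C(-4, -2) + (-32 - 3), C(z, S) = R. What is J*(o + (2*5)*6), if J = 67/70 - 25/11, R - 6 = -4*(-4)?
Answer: -47611/770 ≈ -61.832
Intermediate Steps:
R = 22 (R = 6 - 4*(-4) = 6 + 16 = 22)
C(z, S) = 22
J = -1013/770 (J = 67*(1/70) - 25*1/11 = 67/70 - 25/11 = -1013/770 ≈ -1.3156)
o = -13 (o = 22 + (-32 - 3) = 22 - 35 = -13)
J*(o + (2*5)*6) = -1013*(-13 + (2*5)*6)/770 = -1013*(-13 + 10*6)/770 = -1013*(-13 + 60)/770 = -1013/770*47 = -47611/770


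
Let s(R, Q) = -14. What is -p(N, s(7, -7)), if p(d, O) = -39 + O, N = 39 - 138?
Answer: 53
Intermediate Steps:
N = -99
-p(N, s(7, -7)) = -(-39 - 14) = -1*(-53) = 53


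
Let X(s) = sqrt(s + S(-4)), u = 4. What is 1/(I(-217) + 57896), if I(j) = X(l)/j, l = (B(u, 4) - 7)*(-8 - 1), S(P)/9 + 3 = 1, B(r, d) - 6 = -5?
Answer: 217/12563426 ≈ 1.7272e-5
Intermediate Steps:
B(r, d) = 1 (B(r, d) = 6 - 5 = 1)
S(P) = -18 (S(P) = -27 + 9*1 = -27 + 9 = -18)
l = 54 (l = (1 - 7)*(-8 - 1) = -6*(-9) = 54)
X(s) = sqrt(-18 + s) (X(s) = sqrt(s - 18) = sqrt(-18 + s))
I(j) = 6/j (I(j) = sqrt(-18 + 54)/j = sqrt(36)/j = 6/j)
1/(I(-217) + 57896) = 1/(6/(-217) + 57896) = 1/(6*(-1/217) + 57896) = 1/(-6/217 + 57896) = 1/(12563426/217) = 217/12563426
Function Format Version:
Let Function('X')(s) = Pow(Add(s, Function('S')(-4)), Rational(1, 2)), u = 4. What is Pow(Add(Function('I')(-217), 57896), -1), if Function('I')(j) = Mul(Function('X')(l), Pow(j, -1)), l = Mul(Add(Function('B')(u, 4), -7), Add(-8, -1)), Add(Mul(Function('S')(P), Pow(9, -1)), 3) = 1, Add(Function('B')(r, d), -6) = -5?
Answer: Rational(217, 12563426) ≈ 1.7272e-5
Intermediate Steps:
Function('B')(r, d) = 1 (Function('B')(r, d) = Add(6, -5) = 1)
Function('S')(P) = -18 (Function('S')(P) = Add(-27, Mul(9, 1)) = Add(-27, 9) = -18)
l = 54 (l = Mul(Add(1, -7), Add(-8, -1)) = Mul(-6, -9) = 54)
Function('X')(s) = Pow(Add(-18, s), Rational(1, 2)) (Function('X')(s) = Pow(Add(s, -18), Rational(1, 2)) = Pow(Add(-18, s), Rational(1, 2)))
Function('I')(j) = Mul(6, Pow(j, -1)) (Function('I')(j) = Mul(Pow(Add(-18, 54), Rational(1, 2)), Pow(j, -1)) = Mul(Pow(36, Rational(1, 2)), Pow(j, -1)) = Mul(6, Pow(j, -1)))
Pow(Add(Function('I')(-217), 57896), -1) = Pow(Add(Mul(6, Pow(-217, -1)), 57896), -1) = Pow(Add(Mul(6, Rational(-1, 217)), 57896), -1) = Pow(Add(Rational(-6, 217), 57896), -1) = Pow(Rational(12563426, 217), -1) = Rational(217, 12563426)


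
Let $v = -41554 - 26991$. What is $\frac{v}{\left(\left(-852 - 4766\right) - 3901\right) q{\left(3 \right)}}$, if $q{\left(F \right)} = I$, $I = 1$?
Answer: $\frac{68545}{9519} \approx 7.2009$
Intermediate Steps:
$q{\left(F \right)} = 1$
$v = -68545$
$\frac{v}{\left(\left(-852 - 4766\right) - 3901\right) q{\left(3 \right)}} = - \frac{68545}{\left(\left(-852 - 4766\right) - 3901\right) 1} = - \frac{68545}{\left(-5618 - 3901\right) 1} = - \frac{68545}{\left(-9519\right) 1} = - \frac{68545}{-9519} = \left(-68545\right) \left(- \frac{1}{9519}\right) = \frac{68545}{9519}$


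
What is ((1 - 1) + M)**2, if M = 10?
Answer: 100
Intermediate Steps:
((1 - 1) + M)**2 = ((1 - 1) + 10)**2 = (0 + 10)**2 = 10**2 = 100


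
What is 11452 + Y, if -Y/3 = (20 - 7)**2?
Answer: 10945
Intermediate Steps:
Y = -507 (Y = -3*(20 - 7)**2 = -3*13**2 = -3*169 = -507)
11452 + Y = 11452 - 507 = 10945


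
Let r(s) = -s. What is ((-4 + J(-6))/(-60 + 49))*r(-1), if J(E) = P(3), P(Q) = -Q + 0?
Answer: 7/11 ≈ 0.63636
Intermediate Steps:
P(Q) = -Q
J(E) = -3 (J(E) = -1*3 = -3)
((-4 + J(-6))/(-60 + 49))*r(-1) = ((-4 - 3)/(-60 + 49))*(-1*(-1)) = -7/(-11)*1 = -7*(-1/11)*1 = (7/11)*1 = 7/11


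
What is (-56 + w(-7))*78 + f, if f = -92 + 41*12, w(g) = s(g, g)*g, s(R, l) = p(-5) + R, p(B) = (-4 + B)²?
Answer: -44372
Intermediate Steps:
s(R, l) = 81 + R (s(R, l) = (-4 - 5)² + R = (-9)² + R = 81 + R)
w(g) = g*(81 + g) (w(g) = (81 + g)*g = g*(81 + g))
f = 400 (f = -92 + 492 = 400)
(-56 + w(-7))*78 + f = (-56 - 7*(81 - 7))*78 + 400 = (-56 - 7*74)*78 + 400 = (-56 - 518)*78 + 400 = -574*78 + 400 = -44772 + 400 = -44372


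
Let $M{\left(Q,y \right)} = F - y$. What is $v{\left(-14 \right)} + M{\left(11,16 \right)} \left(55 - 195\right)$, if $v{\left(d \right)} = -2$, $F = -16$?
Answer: $4478$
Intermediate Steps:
$M{\left(Q,y \right)} = -16 - y$
$v{\left(-14 \right)} + M{\left(11,16 \right)} \left(55 - 195\right) = -2 + \left(-16 - 16\right) \left(55 - 195\right) = -2 - -4480 = -2 + 4480 = 4478$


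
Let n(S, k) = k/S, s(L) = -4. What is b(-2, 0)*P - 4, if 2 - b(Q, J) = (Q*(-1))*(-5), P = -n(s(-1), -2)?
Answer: -10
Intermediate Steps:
P = -½ (P = -(-2)/(-4) = -(-2)*(-1)/4 = -1*½ = -½ ≈ -0.50000)
b(Q, J) = 2 - 5*Q (b(Q, J) = 2 - Q*(-1)*(-5) = 2 - (-Q)*(-5) = 2 - 5*Q)
b(-2, 0)*P - 4 = (2 - 5*(-2))*(-½) - 4 = (2 + 10)*(-½) - 4 = 12*(-½) - 4 = -6 - 4 = -10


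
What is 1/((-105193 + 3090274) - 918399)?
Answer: 1/2066682 ≈ 4.8387e-7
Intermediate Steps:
1/((-105193 + 3090274) - 918399) = 1/(2985081 - 918399) = 1/2066682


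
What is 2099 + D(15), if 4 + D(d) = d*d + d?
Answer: 2335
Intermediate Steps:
D(d) = -4 + d + d**2 (D(d) = -4 + (d*d + d) = -4 + (d**2 + d) = -4 + (d + d**2) = -4 + d + d**2)
2099 + D(15) = 2099 + (-4 + 15 + 15**2) = 2099 + (-4 + 15 + 225) = 2099 + 236 = 2335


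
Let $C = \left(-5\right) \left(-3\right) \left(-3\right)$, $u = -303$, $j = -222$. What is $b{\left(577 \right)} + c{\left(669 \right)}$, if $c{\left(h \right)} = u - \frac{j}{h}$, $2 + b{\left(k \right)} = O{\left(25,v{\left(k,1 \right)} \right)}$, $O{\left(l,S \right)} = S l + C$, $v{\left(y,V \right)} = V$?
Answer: $- \frac{72401}{223} \approx -324.67$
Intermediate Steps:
$C = -45$ ($C = 15 \left(-3\right) = -45$)
$O{\left(l,S \right)} = -45 + S l$ ($O{\left(l,S \right)} = S l - 45 = -45 + S l$)
$b{\left(k \right)} = -22$ ($b{\left(k \right)} = -2 + \left(-45 + 1 \cdot 25\right) = -2 + \left(-45 + 25\right) = -2 - 20 = -22$)
$c{\left(h \right)} = -303 + \frac{222}{h}$ ($c{\left(h \right)} = -303 - - \frac{222}{h} = -303 + \frac{222}{h}$)
$b{\left(577 \right)} + c{\left(669 \right)} = -22 - \left(303 - \frac{222}{669}\right) = -22 + \left(-303 + 222 \cdot \frac{1}{669}\right) = -22 + \left(-303 + \frac{74}{223}\right) = -22 - \frac{67495}{223} = - \frac{72401}{223}$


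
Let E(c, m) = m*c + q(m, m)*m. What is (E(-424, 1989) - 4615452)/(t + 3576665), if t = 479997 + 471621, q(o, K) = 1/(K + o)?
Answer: -10917575/9056566 ≈ -1.2055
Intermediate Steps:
E(c, m) = 1/2 + c*m (E(c, m) = m*c + m/(m + m) = c*m + m/((2*m)) = c*m + (1/(2*m))*m = c*m + 1/2 = 1/2 + c*m)
t = 951618
(E(-424, 1989) - 4615452)/(t + 3576665) = ((1/2 - 424*1989) - 4615452)/(951618 + 3576665) = ((1/2 - 843336) - 4615452)/4528283 = (-1686671/2 - 4615452)*(1/4528283) = -10917575/2*1/4528283 = -10917575/9056566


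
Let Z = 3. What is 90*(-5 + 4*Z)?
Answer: 630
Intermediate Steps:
90*(-5 + 4*Z) = 90*(-5 + 4*3) = 90*(-5 + 12) = 90*7 = 630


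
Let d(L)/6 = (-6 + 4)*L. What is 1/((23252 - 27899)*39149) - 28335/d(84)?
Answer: 572761810333/20375645136 ≈ 28.110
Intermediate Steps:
d(L) = -12*L (d(L) = 6*((-6 + 4)*L) = 6*(-2*L) = -12*L)
1/((23252 - 27899)*39149) - 28335/d(84) = 1/((23252 - 27899)*39149) - 28335/((-12*84)) = (1/39149)/(-4647) - 28335/(-1008) = -1/4647*1/39149 - 28335*(-1/1008) = -1/181925403 + 9445/336 = 572761810333/20375645136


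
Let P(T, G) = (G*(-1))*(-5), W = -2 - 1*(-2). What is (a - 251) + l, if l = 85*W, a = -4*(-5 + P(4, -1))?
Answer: -211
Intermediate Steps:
W = 0 (W = -2 + 2 = 0)
P(T, G) = 5*G (P(T, G) = -G*(-5) = 5*G)
a = 40 (a = -4*(-5 + 5*(-1)) = -4*(-5 - 5) = -4*(-10) = 40)
l = 0 (l = 85*0 = 0)
(a - 251) + l = (40 - 251) + 0 = -211 + 0 = -211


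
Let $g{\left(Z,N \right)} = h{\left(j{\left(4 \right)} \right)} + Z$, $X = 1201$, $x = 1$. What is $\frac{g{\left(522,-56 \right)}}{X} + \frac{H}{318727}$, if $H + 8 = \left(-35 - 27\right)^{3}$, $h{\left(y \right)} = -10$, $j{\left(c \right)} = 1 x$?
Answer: $- \frac{123053312}{382791127} \approx -0.32146$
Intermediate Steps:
$j{\left(c \right)} = 1$ ($j{\left(c \right)} = 1 \cdot 1 = 1$)
$g{\left(Z,N \right)} = -10 + Z$
$H = -238336$ ($H = -8 + \left(-35 - 27\right)^{3} = -8 + \left(-62\right)^{3} = -8 - 238328 = -238336$)
$\frac{g{\left(522,-56 \right)}}{X} + \frac{H}{318727} = \frac{-10 + 522}{1201} - \frac{238336}{318727} = 512 \cdot \frac{1}{1201} - \frac{238336}{318727} = \frac{512}{1201} - \frac{238336}{318727} = - \frac{123053312}{382791127}$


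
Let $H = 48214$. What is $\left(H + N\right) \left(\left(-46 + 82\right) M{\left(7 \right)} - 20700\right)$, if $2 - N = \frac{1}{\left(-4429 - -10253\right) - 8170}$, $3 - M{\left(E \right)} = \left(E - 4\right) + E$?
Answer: $- \frac{394996661604}{391} \approx -1.0102 \cdot 10^{9}$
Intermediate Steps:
$M{\left(E \right)} = 7 - 2 E$ ($M{\left(E \right)} = 3 - \left(\left(E - 4\right) + E\right) = 3 - \left(\left(-4 + E\right) + E\right) = 3 - \left(-4 + 2 E\right) = 7 - 2 E$)
$N = \frac{4693}{2346}$ ($N = 2 - \frac{1}{\left(-4429 - -10253\right) - 8170} = 2 - \frac{1}{\left(-4429 + 10253\right) - 8170} = 2 - \frac{1}{5824 - 8170} = 2 - \frac{1}{-2346} = 2 - - \frac{1}{2346} = 2 + \frac{1}{2346} = \frac{4693}{2346} \approx 2.0004$)
$\left(H + N\right) \left(\left(-46 + 82\right) M{\left(7 \right)} - 20700\right) = \left(48214 + \frac{4693}{2346}\right) \left(\left(-46 + 82\right) \left(7 - 14\right) - 20700\right) = \frac{113114737 \left(36 \left(7 - 14\right) - 20700\right)}{2346} = \frac{113114737 \left(36 \left(-7\right) - 20700\right)}{2346} = \frac{113114737 \left(-252 - 20700\right)}{2346} = \frac{113114737}{2346} \left(-20952\right) = - \frac{394996661604}{391}$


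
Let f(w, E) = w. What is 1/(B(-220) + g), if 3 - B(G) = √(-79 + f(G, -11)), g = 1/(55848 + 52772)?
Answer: 35395021820/3633878406921 + 11798304400*I*√299/3633878406921 ≈ 0.0097403 + 0.056142*I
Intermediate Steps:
g = 1/108620 ≈ 9.2064e-6
B(G) = 3 - √(-79 + G)
1/(B(-220) + g) = 1/((3 - √(-79 - 220)) + 1/108620) = 1/((3 - √(-299)) + 1/108620) = 1/((3 - I*√299) + 1/108620) = 1/(325861/108620 - I*√299)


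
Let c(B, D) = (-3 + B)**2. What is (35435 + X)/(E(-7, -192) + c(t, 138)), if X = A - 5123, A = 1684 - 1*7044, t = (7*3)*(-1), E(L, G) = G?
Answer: 3119/48 ≈ 64.979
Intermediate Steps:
t = -21 (t = 21*(-1) = -21)
A = -5360 (A = 1684 - 7044 = -5360)
X = -10483 (X = -5360 - 5123 = -10483)
(35435 + X)/(E(-7, -192) + c(t, 138)) = (35435 - 10483)/(-192 + (-3 - 21)**2) = 24952/(-192 + (-24)**2) = 24952/(-192 + 576) = 24952/384 = 24952*(1/384) = 3119/48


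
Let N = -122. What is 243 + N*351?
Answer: -42579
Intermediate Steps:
243 + N*351 = 243 - 122*351 = 243 - 42822 = -42579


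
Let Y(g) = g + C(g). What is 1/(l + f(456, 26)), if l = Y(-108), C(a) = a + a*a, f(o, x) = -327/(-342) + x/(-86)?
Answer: 4902/56121301 ≈ 8.7347e-5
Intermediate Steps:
f(o, x) = 109/114 - x/86 (f(o, x) = -327*(-1/342) + x*(-1/86) = 109/114 - x/86)
C(a) = a + a²
Y(g) = g + g*(1 + g)
l = 11448 (l = -108*(2 - 108) = -108*(-106) = 11448)
1/(l + f(456, 26)) = 1/(11448 + (109/114 - 1/86*26)) = 1/(11448 + (109/114 - 13/43)) = 1/(11448 + 3205/4902) = 1/(56121301/4902) = 4902/56121301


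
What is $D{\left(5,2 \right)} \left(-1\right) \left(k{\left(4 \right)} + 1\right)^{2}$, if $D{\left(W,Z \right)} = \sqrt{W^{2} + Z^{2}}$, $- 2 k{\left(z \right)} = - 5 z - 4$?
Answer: $- 169 \sqrt{29} \approx -910.09$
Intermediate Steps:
$k{\left(z \right)} = 2 + \frac{5 z}{2}$ ($k{\left(z \right)} = - \frac{- 5 z - 4}{2} = - \frac{-4 - 5 z}{2} = 2 + \frac{5 z}{2}$)
$D{\left(5,2 \right)} \left(-1\right) \left(k{\left(4 \right)} + 1\right)^{2} = \sqrt{5^{2} + 2^{2}} \left(-1\right) \left(\left(2 + \frac{5}{2} \cdot 4\right) + 1\right)^{2} = \sqrt{25 + 4} \left(-1\right) \left(\left(2 + 10\right) + 1\right)^{2} = \sqrt{29} \left(-1\right) \left(12 + 1\right)^{2} = - \sqrt{29} \cdot 13^{2} = - \sqrt{29} \cdot 169 = - 169 \sqrt{29}$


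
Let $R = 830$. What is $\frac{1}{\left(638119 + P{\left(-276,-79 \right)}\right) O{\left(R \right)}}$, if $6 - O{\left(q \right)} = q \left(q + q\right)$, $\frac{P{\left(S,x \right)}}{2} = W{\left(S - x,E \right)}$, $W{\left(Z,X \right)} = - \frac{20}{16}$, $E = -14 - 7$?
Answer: $- \frac{1}{879193085001} \approx -1.1374 \cdot 10^{-12}$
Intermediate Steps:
$E = -21$
$W{\left(Z,X \right)} = - \frac{5}{4}$ ($W{\left(Z,X \right)} = \left(-20\right) \frac{1}{16} = - \frac{5}{4}$)
$P{\left(S,x \right)} = - \frac{5}{2}$ ($P{\left(S,x \right)} = 2 \left(- \frac{5}{4}\right) = - \frac{5}{2}$)
$O{\left(q \right)} = 6 - 2 q^{2}$ ($O{\left(q \right)} = 6 - q \left(q + q\right) = 6 - q 2 q = 6 - 2 q^{2}$)
$\frac{1}{\left(638119 + P{\left(-276,-79 \right)}\right) O{\left(R \right)}} = \frac{1}{\left(638119 - \frac{5}{2}\right) \left(6 - 2 \cdot 830^{2}\right)} = \frac{1}{\frac{1276233}{2} \left(6 - 1377800\right)} = \frac{2}{1276233 \left(6 - 1377800\right)} = \frac{2}{1276233 \left(-1377794\right)} = \frac{2}{1276233} \left(- \frac{1}{1377794}\right) = - \frac{1}{879193085001}$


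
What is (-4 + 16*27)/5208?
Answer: 107/1302 ≈ 0.082181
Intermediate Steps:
(-4 + 16*27)/5208 = (-4 + 432)*(1/5208) = 428*(1/5208) = 107/1302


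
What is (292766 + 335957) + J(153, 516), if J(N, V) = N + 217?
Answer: 629093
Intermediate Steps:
J(N, V) = 217 + N
(292766 + 335957) + J(153, 516) = (292766 + 335957) + (217 + 153) = 628723 + 370 = 629093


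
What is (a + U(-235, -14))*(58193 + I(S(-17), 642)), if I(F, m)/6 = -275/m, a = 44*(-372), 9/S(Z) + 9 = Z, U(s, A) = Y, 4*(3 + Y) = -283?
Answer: -102372517598/107 ≈ -9.5675e+8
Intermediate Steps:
Y = -295/4 (Y = -3 + (¼)*(-283) = -3 - 283/4 = -295/4 ≈ -73.750)
U(s, A) = -295/4
S(Z) = 9/(-9 + Z)
a = -16368
I(F, m) = -1650/m (I(F, m) = 6*(-275/m) = -1650/m)
(a + U(-235, -14))*(58193 + I(S(-17), 642)) = (-16368 - 295/4)*(58193 - 1650/642) = -65767*(58193 - 1650*1/642)/4 = -65767*(58193 - 275/107)/4 = -65767/4*6226376/107 = -102372517598/107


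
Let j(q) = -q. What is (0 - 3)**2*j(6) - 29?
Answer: -83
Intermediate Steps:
(0 - 3)**2*j(6) - 29 = (0 - 3)**2*(-1*6) - 29 = (-3)**2*(-6) - 29 = 9*(-6) - 29 = -54 - 29 = -83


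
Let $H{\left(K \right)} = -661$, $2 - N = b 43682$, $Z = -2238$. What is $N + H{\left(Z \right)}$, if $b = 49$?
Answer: $-2141077$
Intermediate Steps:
$N = -2140416$ ($N = 2 - 49 \cdot 43682 = 2 - 2140418 = -2140416$)
$N + H{\left(Z \right)} = -2140416 - 661 = -2141077$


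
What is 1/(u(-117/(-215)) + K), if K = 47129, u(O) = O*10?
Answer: 43/2026781 ≈ 2.1216e-5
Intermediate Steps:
u(O) = 10*O
1/(u(-117/(-215)) + K) = 1/(10*(-117/(-215)) + 47129) = 1/(10*(-117*(-1/215)) + 47129) = 1/(10*(117/215) + 47129) = 1/(234/43 + 47129) = 1/(2026781/43) = 43/2026781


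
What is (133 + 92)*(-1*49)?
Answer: -11025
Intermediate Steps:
(133 + 92)*(-1*49) = 225*(-49) = -11025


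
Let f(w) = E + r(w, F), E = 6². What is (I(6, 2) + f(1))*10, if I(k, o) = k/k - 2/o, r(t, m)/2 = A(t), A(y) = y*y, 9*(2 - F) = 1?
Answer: 380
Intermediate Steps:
F = 17/9 (F = 2 - ⅑*1 = 2 - ⅑ = 17/9 ≈ 1.8889)
A(y) = y²
E = 36
r(t, m) = 2*t²
I(k, o) = 1 - 2/o
f(w) = 36 + 2*w²
(I(6, 2) + f(1))*10 = ((-2 + 2)/2 + (36 + 2*1²))*10 = ((½)*0 + (36 + 2*1))*10 = (0 + (36 + 2))*10 = (0 + 38)*10 = 38*10 = 380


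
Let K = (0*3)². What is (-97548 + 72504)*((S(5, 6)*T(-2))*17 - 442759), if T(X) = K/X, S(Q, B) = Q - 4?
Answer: 11088456396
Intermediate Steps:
K = 0 (K = 0² = 0)
S(Q, B) = -4 + Q
T(X) = 0 (T(X) = 0/X = 0)
(-97548 + 72504)*((S(5, 6)*T(-2))*17 - 442759) = (-97548 + 72504)*(((-4 + 5)*0)*17 - 442759) = -25044*((1*0)*17 - 442759) = -25044*(0*17 - 442759) = -25044*(0 - 442759) = -25044*(-442759) = 11088456396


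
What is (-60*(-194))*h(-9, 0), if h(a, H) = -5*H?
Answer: 0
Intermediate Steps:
(-60*(-194))*h(-9, 0) = (-60*(-194))*(-5*0) = 11640*0 = 0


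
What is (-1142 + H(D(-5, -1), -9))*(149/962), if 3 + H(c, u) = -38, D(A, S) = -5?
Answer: -13559/74 ≈ -183.23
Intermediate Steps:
H(c, u) = -41 (H(c, u) = -3 - 38 = -41)
(-1142 + H(D(-5, -1), -9))*(149/962) = (-1142 - 41)*(149/962) = -176267/962 = -1183*149/962 = -13559/74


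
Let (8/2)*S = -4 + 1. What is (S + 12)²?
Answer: 2025/16 ≈ 126.56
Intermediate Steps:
S = -¾ (S = (-4 + 1)/4 = (¼)*(-3) = -¾ ≈ -0.75000)
(S + 12)² = (-¾ + 12)² = (45/4)² = 2025/16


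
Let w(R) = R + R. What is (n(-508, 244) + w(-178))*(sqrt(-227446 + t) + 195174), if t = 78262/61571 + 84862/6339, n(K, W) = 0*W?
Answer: -69481944 - 356*I*sqrt(34645292415491186248026)/390298569 ≈ -6.9482e+7 - 1.6978e+5*I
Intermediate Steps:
n(K, W) = 0
w(R) = 2*R
t = 5721141020/390298569 (t = 78262*(1/61571) + 84862*(1/6339) = 78262/61571 + 84862/6339 = 5721141020/390298569 ≈ 14.658)
(n(-508, 244) + w(-178))*(sqrt(-227446 + t) + 195174) = (0 + 2*(-178))*(sqrt(-227446 + 5721141020/390298569) + 195174) = (0 - 356)*(sqrt(-88766127183754/390298569) + 195174) = -356*(I*sqrt(34645292415491186248026)/390298569 + 195174) = -356*(195174 + I*sqrt(34645292415491186248026)/390298569) = -69481944 - 356*I*sqrt(34645292415491186248026)/390298569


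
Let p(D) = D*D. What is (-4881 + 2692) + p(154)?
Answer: 21527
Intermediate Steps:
p(D) = D**2
(-4881 + 2692) + p(154) = (-4881 + 2692) + 154**2 = -2189 + 23716 = 21527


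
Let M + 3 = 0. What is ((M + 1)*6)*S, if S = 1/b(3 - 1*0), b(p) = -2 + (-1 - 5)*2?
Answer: 6/7 ≈ 0.85714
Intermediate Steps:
M = -3 (M = -3 + 0 = -3)
b(p) = -14 (b(p) = -2 - 6*2 = -2 - 12 = -14)
S = -1/14 (S = 1/(-14) = -1/14 ≈ -0.071429)
((M + 1)*6)*S = ((-3 + 1)*6)*(-1/14) = -2*6*(-1/14) = -12*(-1/14) = 6/7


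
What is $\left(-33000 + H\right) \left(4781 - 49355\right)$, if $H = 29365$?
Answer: $162026490$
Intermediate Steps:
$\left(-33000 + H\right) \left(4781 - 49355\right) = \left(-33000 + 29365\right) \left(4781 - 49355\right) = \left(-3635\right) \left(-44574\right) = 162026490$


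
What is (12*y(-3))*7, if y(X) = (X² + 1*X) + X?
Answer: 252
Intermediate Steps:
y(X) = X² + 2*X (y(X) = (X² + X) + X = (X + X²) + X = X² + 2*X)
(12*y(-3))*7 = (12*(-3*(2 - 3)))*7 = (12*(-3*(-1)))*7 = (12*3)*7 = 36*7 = 252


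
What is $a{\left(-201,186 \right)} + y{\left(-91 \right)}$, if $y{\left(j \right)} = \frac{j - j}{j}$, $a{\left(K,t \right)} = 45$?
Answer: $45$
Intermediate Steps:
$y{\left(j \right)} = 0$ ($y{\left(j \right)} = \frac{0}{j} = 0$)
$a{\left(-201,186 \right)} + y{\left(-91 \right)} = 45 + 0 = 45$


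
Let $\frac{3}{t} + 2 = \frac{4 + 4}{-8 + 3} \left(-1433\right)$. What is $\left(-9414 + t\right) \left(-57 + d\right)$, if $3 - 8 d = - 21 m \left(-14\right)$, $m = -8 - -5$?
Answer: $- \frac{15419395563}{30544} \approx -5.0483 \cdot 10^{5}$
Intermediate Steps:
$m = -3$ ($m = -8 + 5 = -3$)
$d = \frac{885}{8}$ ($d = \frac{3}{8} - \frac{\left(-21\right) \left(-3\right) \left(-14\right)}{8} = \frac{3}{8} - \frac{63 \left(-14\right)}{8} = \frac{3}{8} - - \frac{441}{4} = \frac{3}{8} + \frac{441}{4} = \frac{885}{8} \approx 110.63$)
$t = \frac{5}{3818}$ ($t = \frac{3}{-2 + \frac{4 + 4}{-8 + 3} \left(-1433\right)} = \frac{3}{-2 + \frac{8}{-5} \left(-1433\right)} = \frac{3}{-2 + 8 \left(- \frac{1}{5}\right) \left(-1433\right)} = \frac{3}{-2 - - \frac{11464}{5}} = \frac{3}{-2 + \frac{11464}{5}} = \frac{3}{\frac{11454}{5}} = 3 \cdot \frac{5}{11454} = \frac{5}{3818} \approx 0.0013096$)
$\left(-9414 + t\right) \left(-57 + d\right) = \left(-9414 + \frac{5}{3818}\right) \left(-57 + \frac{885}{8}\right) = \left(- \frac{35942647}{3818}\right) \frac{429}{8} = - \frac{15419395563}{30544}$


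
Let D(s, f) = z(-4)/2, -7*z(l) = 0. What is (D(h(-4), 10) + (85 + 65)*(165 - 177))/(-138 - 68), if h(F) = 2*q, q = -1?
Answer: 900/103 ≈ 8.7379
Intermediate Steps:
z(l) = 0 (z(l) = -⅐*0 = 0)
h(F) = -2 (h(F) = 2*(-1) = -2)
D(s, f) = 0 (D(s, f) = 0/2 = 0*(½) = 0)
(D(h(-4), 10) + (85 + 65)*(165 - 177))/(-138 - 68) = (0 + (85 + 65)*(165 - 177))/(-138 - 68) = (0 + 150*(-12))/(-206) = (0 - 1800)*(-1/206) = -1800*(-1/206) = 900/103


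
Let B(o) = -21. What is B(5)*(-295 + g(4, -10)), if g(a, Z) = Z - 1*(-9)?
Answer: 6216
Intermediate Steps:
g(a, Z) = 9 + Z (g(a, Z) = Z + 9 = 9 + Z)
B(5)*(-295 + g(4, -10)) = -21*(-295 + (9 - 10)) = -21*(-295 - 1) = -21*(-296) = 6216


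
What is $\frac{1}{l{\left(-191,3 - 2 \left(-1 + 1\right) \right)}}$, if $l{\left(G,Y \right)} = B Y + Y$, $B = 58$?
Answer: $\frac{1}{177} \approx 0.0056497$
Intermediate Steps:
$l{\left(G,Y \right)} = 59 Y$ ($l{\left(G,Y \right)} = 58 Y + Y = 59 Y$)
$\frac{1}{l{\left(-191,3 - 2 \left(-1 + 1\right) \right)}} = \frac{1}{59 \left(3 - 2 \left(-1 + 1\right)\right)} = \frac{1}{59 \left(3 - 0\right)} = \frac{1}{59 \left(3 + 0\right)} = \frac{1}{59 \cdot 3} = \frac{1}{177}$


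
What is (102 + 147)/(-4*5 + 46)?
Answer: 249/26 ≈ 9.5769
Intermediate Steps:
(102 + 147)/(-4*5 + 46) = 249/(-20 + 46) = 249/26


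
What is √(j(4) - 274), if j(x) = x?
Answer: 3*I*√30 ≈ 16.432*I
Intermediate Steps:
√(j(4) - 274) = √(4 - 274) = √(-270) = 3*I*√30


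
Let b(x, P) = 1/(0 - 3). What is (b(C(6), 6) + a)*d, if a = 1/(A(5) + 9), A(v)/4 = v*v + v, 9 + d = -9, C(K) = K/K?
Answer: 252/43 ≈ 5.8605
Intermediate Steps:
C(K) = 1
b(x, P) = -⅓ (b(x, P) = 1/(-3) = -⅓)
d = -18 (d = -9 - 9 = -18)
A(v) = 4*v + 4*v² (A(v) = 4*(v*v + v) = 4*(v² + v) = 4*(v + v²) = 4*v + 4*v²)
a = 1/129 (a = 1/(4*5*(1 + 5) + 9) = 1/(4*5*6 + 9) = 1/(120 + 9) = 1/129 ≈ 0.0077519)
(b(C(6), 6) + a)*d = (-⅓ + 1/129)*(-18) = -14/43*(-18) = 252/43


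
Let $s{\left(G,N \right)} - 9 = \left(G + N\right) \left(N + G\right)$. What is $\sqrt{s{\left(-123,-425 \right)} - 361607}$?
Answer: $i \sqrt{61294} \approx 247.58 i$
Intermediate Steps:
$s{\left(G,N \right)} = 9 + \left(G + N\right)^{2}$ ($s{\left(G,N \right)} = 9 + \left(G + N\right) \left(N + G\right) = 9 + \left(G + N\right) \left(G + N\right) = 9 + \left(G + N\right)^{2}$)
$\sqrt{s{\left(-123,-425 \right)} - 361607} = \sqrt{\left(9 + \left(-123 - 425\right)^{2}\right) - 361607} = \sqrt{\left(9 + \left(-548\right)^{2}\right) - 361607} = \sqrt{\left(9 + 300304\right) - 361607} = \sqrt{300313 - 361607} = \sqrt{-61294} = i \sqrt{61294}$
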